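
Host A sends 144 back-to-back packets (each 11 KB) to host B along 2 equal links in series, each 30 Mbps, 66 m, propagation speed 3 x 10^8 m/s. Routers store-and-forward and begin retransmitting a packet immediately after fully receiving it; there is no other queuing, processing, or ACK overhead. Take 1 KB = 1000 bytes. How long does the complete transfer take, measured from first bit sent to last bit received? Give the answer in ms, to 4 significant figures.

425.3 ms

Per-hop transmission t_tx = L/R = 88000/30000000 = 2.93333 ms.
Per-hop propagation t_prop = 66/300000000 = 0.00022 ms.
Pipeline fill: first packet needs 2·t_tx to clear all hops; remaining 143 packets each add one t_tx.
Total = (2+144-1)·t_tx + 2·t_prop = 145·2.93333 + 2·0.00022 = 425.3 ms.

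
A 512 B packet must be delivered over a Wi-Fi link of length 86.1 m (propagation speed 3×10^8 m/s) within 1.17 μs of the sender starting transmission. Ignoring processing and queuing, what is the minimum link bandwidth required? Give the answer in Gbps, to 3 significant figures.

L = 4096 bits.
Propagation delay = 86.1 / 300000000 = 0.287 μs.
Transmission budget = 1.17 − 0.287 = 0.883 μs.
R ≥ L / t_tx = 4096 bits / 8.83e-07 s = 4.64 Gbps.

4.64 Gbps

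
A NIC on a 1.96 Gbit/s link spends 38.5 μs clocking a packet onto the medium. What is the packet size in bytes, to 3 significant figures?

9430 bytes

L = R × t_tx = 1960000000 b/s × 3.85e-05 s = 75460 bits.
In bytes: 75460 / 8 = 9430 bytes.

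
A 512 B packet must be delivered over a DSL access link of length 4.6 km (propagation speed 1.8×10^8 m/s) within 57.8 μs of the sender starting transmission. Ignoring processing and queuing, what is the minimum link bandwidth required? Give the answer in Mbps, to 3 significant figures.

L = 4096 bits.
Propagation delay = 4600 / 180000000 = 25.5556 μs.
Transmission budget = 57.8 − 25.5556 = 32.2444 μs.
R ≥ L / t_tx = 4096 bits / 3.22444e-05 s = 127 Mbps.

127 Mbps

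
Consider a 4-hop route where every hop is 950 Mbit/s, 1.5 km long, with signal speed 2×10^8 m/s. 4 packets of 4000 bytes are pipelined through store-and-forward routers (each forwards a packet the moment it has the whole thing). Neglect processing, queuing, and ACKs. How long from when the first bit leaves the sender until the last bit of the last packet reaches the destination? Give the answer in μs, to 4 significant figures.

Per-hop transmission t_tx = L/R = 32000/950000000 = 33.6842 μs.
Per-hop propagation t_prop = 1500/200000000 = 7.5 μs.
Pipeline fill: first packet needs 4·t_tx to clear all hops; remaining 3 packets each add one t_tx.
Total = (4+4-1)·t_tx + 4·t_prop = 7·33.6842 + 4·7.5 = 265.8 μs.

265.8 μs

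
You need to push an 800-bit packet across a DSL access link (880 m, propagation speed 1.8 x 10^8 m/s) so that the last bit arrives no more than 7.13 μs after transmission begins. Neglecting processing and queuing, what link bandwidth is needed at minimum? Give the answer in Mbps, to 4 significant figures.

357.0 Mbps

Propagation delay = 880 / 180000000 = 4.88889 μs.
Transmission budget = 7.13 − 4.88889 = 2.24111 μs.
R ≥ L / t_tx = 800 bits / 2.24111e-06 s = 357.0 Mbps.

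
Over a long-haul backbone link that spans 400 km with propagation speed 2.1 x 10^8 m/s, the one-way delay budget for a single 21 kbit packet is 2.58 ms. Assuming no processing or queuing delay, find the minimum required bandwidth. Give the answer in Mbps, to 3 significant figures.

31.1 Mbps

Propagation delay = 400000 / 210000000 = 1.90476 ms.
Transmission budget = 2.58 − 1.90476 = 0.675238 ms.
R ≥ L / t_tx = 21000 bits / 0.000675238 s = 31.1 Mbps.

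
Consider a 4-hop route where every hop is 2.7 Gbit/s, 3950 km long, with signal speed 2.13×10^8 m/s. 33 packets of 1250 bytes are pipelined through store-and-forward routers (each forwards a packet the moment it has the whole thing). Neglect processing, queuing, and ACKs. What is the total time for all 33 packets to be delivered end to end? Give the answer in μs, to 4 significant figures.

Per-hop transmission t_tx = L/R = 10000/2700000000 = 3.7037 μs.
Per-hop propagation t_prop = 3950000/213000000 = 18544.6 μs.
Pipeline fill: first packet needs 4·t_tx to clear all hops; remaining 32 packets each add one t_tx.
Total = (4+33-1)·t_tx + 4·t_prop = 36·3.7037 + 4·18544.6 = 74310 μs.

74310 μs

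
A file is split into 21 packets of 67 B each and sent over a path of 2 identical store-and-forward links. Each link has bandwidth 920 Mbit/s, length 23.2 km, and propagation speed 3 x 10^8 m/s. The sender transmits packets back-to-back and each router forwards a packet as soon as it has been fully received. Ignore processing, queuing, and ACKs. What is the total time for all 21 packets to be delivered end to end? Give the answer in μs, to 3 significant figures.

167 μs

Per-hop transmission t_tx = L/R = 536/920000000 = 0.582609 μs.
Per-hop propagation t_prop = 23200/300000000 = 77.3333 μs.
Pipeline fill: first packet needs 2·t_tx to clear all hops; remaining 20 packets each add one t_tx.
Total = (2+21-1)·t_tx + 2·t_prop = 22·0.582609 + 2·77.3333 = 167 μs.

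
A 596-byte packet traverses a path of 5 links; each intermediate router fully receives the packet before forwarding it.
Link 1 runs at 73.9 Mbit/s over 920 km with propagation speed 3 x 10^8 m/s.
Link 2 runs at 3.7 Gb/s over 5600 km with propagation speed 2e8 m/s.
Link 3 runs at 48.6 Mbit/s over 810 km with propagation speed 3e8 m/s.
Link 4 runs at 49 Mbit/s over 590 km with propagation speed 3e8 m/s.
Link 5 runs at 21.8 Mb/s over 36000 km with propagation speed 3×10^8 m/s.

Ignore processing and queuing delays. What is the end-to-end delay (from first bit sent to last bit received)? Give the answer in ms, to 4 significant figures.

L = 596 × 8 = 4768 bits.
Transmission delays (L/R per hop): 0.0645196, 0.00128865, 0.098107, 0.0973061, 0.218716 ms; sum = 0.479937 ms.
Propagation delays (d/s per hop): 3.06667, 28, 2.7, 1.96667, 120 ms; sum = 155.733 ms.
End-to-end = 156.2 ms.

156.2 ms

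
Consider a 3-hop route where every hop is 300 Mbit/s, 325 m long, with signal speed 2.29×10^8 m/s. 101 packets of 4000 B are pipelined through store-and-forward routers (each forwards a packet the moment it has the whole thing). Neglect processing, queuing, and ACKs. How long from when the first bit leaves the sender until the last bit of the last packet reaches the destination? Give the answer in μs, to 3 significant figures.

11000 μs

Per-hop transmission t_tx = L/R = 32000/300000000 = 106.667 μs.
Per-hop propagation t_prop = 325/229000000 = 1.41921 μs.
Pipeline fill: first packet needs 3·t_tx to clear all hops; remaining 100 packets each add one t_tx.
Total = (3+101-1)·t_tx + 3·t_prop = 103·106.667 + 3·1.41921 = 11000 μs.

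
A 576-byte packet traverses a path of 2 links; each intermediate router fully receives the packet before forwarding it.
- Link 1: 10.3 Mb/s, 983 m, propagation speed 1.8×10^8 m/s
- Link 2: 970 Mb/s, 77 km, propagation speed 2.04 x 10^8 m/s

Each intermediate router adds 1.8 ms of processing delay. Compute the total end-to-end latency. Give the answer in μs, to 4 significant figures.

L = 576 × 8 = 4608 bits.
Transmission delays (L/R per hop): 447.379, 4.75052 μs; sum = 452.129 μs.
Propagation delays (d/s per hop): 5.46111, 377.451 μs; sum = 382.912 μs.
Processing at 1 router(s): 1 × 1.8 ms = 1800 μs.
End-to-end = 2635 μs.

2635 μs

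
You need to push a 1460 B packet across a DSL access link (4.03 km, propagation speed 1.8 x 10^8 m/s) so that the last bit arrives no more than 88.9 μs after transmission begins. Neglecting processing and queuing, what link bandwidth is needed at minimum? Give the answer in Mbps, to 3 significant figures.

L = 11680 bits.
Propagation delay = 4030 / 180000000 = 22.3889 μs.
Transmission budget = 88.9 − 22.3889 = 66.5111 μs.
R ≥ L / t_tx = 11680 bits / 6.65111e-05 s = 176 Mbps.

176 Mbps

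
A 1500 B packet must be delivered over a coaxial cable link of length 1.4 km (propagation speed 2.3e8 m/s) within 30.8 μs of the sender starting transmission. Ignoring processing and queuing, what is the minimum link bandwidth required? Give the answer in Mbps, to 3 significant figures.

486 Mbps

L = 12000 bits.
Propagation delay = 1400 / 2.3e+08 = 6.08696 μs.
Transmission budget = 30.8 − 6.08696 = 24.713 μs.
R ≥ L / t_tx = 12000 bits / 2.4713e-05 s = 486 Mbps.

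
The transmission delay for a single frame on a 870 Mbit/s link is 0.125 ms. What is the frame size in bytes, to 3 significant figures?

13600 bytes

L = R × t_tx = 870000000 b/s × 0.000125 s = 108750 bits.
In bytes: 108750 / 8 = 13600 bytes.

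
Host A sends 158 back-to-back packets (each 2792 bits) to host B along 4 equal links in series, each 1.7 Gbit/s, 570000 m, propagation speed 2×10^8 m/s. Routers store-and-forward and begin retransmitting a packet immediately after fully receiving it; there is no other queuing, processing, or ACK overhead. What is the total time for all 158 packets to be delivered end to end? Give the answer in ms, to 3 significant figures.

11.7 ms

Per-hop transmission t_tx = L/R = 2792/1700000000 = 0.00164235 ms.
Per-hop propagation t_prop = 570000/200000000 = 2.85 ms.
Pipeline fill: first packet needs 4·t_tx to clear all hops; remaining 157 packets each add one t_tx.
Total = (4+158-1)·t_tx + 4·t_prop = 161·0.00164235 + 4·2.85 = 11.7 ms.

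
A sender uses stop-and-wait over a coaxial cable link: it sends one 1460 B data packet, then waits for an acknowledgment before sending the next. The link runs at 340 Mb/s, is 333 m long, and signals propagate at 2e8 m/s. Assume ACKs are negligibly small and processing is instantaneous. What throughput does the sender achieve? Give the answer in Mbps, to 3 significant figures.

310 Mbps

t_tx = L/R = 11680/340000000 = 3.43529e-05 s.
t_prop = 333/200000000 = 1.665e-06 s; RTT = 3.33e-06 s.
Cycle = t_tx + RTT = 3.76829e-05 s.
Throughput = L / cycle = 11680 / 3.76829e-05 = 310 Mbps.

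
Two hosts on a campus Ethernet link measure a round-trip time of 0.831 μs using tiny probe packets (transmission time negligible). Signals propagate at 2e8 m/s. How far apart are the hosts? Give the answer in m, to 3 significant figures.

One-way propagation = RTT/2 = 0.4155 μs.
d = s × t = 200000000 × 4.155e-07 = 83.1 m.

83.1 m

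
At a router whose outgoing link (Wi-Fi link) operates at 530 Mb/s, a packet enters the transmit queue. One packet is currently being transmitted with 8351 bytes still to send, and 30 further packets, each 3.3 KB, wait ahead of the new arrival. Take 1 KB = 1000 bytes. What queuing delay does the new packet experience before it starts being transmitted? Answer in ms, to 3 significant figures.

1.62 ms

Each queued packet: L/R = 26400/530000000 = 0.0498113 ms.
30 queued → 1.49434 ms.
Plus remaining 66808 bits of current packet: 0.126053 ms.
Queuing delay = 1.62 ms.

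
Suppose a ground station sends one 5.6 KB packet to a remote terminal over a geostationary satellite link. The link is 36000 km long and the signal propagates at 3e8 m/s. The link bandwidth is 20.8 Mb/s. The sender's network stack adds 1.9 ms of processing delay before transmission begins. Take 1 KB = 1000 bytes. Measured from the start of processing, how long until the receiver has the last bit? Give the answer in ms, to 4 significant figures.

L = 44800 bits.
Transmission delay = L/R = 44800 / 20800000 = 2.15385 ms.
Propagation delay = d/s = 36000000 m / 300000000 m/s = 120 ms.
Plus processing delay 1.9 ms = 1.9 ms.
Total = 124.1 ms.

124.1 ms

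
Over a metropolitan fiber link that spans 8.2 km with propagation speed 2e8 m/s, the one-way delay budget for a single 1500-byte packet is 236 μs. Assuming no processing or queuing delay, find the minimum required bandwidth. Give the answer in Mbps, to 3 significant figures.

L = 12000 bits.
Propagation delay = 8200 / 200000000 = 41 μs.
Transmission budget = 236 − 41 = 195 μs.
R ≥ L / t_tx = 12000 bits / 0.000195 s = 61.5 Mbps.

61.5 Mbps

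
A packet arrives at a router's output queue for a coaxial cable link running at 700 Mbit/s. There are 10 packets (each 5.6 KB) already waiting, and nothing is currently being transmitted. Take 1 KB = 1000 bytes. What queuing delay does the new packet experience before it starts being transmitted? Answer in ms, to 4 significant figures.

Each queued packet: L/R = 44800/700000000 = 0.064 ms.
10 queued → 0.64 ms.
Queuing delay = 0.6400 ms.

0.6400 ms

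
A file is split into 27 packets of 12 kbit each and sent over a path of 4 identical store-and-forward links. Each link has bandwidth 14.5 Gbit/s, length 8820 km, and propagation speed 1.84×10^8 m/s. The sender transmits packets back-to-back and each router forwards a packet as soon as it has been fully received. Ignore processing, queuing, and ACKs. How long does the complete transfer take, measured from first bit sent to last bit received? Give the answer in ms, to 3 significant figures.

Per-hop transmission t_tx = L/R = 12000/14500000000 = 0.000827586 ms.
Per-hop propagation t_prop = 8820000/184000000 = 47.9348 ms.
Pipeline fill: first packet needs 4·t_tx to clear all hops; remaining 26 packets each add one t_tx.
Total = (4+27-1)·t_tx + 4·t_prop = 30·0.000827586 + 4·47.9348 = 192 ms.

192 ms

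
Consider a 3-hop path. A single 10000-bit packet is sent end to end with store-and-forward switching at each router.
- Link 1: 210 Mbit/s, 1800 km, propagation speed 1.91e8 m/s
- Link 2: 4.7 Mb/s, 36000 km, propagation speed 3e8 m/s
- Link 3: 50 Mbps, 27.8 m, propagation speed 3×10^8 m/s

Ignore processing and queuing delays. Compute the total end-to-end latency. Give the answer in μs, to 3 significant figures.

132000 μs

Transmission delays (L/R per hop): 47.619, 2127.66, 200 μs; sum = 2375.28 μs.
Propagation delays (d/s per hop): 9424.08, 120000, 0.0926667 μs; sum = 129424 μs.
End-to-end = 132000 μs.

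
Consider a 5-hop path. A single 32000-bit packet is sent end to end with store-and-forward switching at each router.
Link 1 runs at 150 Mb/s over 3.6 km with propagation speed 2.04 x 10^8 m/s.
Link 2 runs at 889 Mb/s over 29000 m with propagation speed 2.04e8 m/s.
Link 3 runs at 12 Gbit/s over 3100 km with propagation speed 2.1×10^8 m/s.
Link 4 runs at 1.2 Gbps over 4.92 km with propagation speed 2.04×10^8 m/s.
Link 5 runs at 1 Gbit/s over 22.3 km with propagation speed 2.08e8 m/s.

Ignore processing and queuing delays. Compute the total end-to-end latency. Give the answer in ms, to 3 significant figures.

Transmission delays (L/R per hop): 0.213333, 0.0359955, 0.00266667, 0.0266667, 0.032 ms; sum = 0.310662 ms.
Propagation delays (d/s per hop): 0.0176471, 0.142157, 14.7619, 0.0241176, 0.107212 ms; sum = 15.053 ms.
End-to-end = 15.4 ms.

15.4 ms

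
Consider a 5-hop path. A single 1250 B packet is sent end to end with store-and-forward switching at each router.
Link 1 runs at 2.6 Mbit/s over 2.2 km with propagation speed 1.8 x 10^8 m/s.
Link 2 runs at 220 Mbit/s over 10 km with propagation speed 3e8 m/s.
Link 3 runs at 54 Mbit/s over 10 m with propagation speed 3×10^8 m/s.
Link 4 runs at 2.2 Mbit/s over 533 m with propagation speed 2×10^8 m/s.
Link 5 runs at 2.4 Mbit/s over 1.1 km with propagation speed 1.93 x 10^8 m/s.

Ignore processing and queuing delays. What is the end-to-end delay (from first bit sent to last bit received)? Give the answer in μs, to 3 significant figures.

L = 1250 × 8 = 10000 bits.
Transmission delays (L/R per hop): 3846.15, 45.4545, 185.185, 4545.45, 4166.67 μs; sum = 12788.9 μs.
Propagation delays (d/s per hop): 12.2222, 33.3333, 0.0333333, 2.665, 5.69948 μs; sum = 53.9534 μs.
End-to-end = 12800 μs.

12800 μs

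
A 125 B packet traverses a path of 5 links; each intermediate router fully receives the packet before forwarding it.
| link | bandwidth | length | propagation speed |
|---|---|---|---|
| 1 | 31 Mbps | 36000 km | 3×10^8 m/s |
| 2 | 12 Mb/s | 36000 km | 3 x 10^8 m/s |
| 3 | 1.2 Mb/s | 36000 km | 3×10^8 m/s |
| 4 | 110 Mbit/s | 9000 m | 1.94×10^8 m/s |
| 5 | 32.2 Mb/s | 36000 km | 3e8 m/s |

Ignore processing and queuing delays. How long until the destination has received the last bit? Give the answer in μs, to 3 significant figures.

481000 μs

L = 125 × 8 = 1000 bits.
Transmission delays (L/R per hop): 32.2581, 83.3333, 833.333, 9.09091, 31.0559 μs; sum = 989.072 μs.
Propagation delays (d/s per hop): 120000, 120000, 120000, 46.3918, 120000 μs; sum = 480046 μs.
End-to-end = 481000 μs.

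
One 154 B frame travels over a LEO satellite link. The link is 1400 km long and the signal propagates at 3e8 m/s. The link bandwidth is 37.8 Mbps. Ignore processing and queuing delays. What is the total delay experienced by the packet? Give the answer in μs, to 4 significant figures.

L = 154 × 8 = 1232 bits.
Transmission delay = L/R = 1232 / 37800000 = 32.5926 μs.
Propagation delay = d/s = 1400000 m / 300000000 m/s = 4666.67 μs.
Total = 4699 μs.

4699 μs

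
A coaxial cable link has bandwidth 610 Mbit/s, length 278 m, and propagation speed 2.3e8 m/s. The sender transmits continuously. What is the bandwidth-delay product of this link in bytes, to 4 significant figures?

92.16 bytes

Propagation delay = 278 / 2.3e+08 = 1.2087e-06 s.
BDP = R × t_prop = 610000000 × 1.2087e-06 = 737.304 bits.
In bytes: 737.304/8 = 92.16 bytes.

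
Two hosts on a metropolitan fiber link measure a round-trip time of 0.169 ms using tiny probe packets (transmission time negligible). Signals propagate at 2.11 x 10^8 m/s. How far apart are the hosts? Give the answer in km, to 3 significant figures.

17.8 km

One-way propagation = RTT/2 = 0.0845 ms.
d = s × t = 211000000 × 8.45e-05 = 17.8 km.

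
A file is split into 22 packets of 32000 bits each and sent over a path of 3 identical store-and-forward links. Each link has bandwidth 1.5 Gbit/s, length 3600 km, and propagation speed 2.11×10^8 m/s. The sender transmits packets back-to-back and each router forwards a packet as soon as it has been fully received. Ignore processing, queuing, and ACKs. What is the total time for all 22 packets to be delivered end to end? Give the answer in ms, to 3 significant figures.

51.7 ms

Per-hop transmission t_tx = L/R = 32000/1500000000 = 0.0213333 ms.
Per-hop propagation t_prop = 3600000/211000000 = 17.0616 ms.
Pipeline fill: first packet needs 3·t_tx to clear all hops; remaining 21 packets each add one t_tx.
Total = (3+22-1)·t_tx + 3·t_prop = 24·0.0213333 + 3·17.0616 = 51.7 ms.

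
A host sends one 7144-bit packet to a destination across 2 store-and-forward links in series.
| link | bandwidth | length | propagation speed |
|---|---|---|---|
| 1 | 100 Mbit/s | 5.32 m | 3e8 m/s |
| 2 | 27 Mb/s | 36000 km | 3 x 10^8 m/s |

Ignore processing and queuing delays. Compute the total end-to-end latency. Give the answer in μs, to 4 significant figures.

120300 μs

Transmission delays (L/R per hop): 71.44, 264.593 μs; sum = 336.033 μs.
Propagation delays (d/s per hop): 0.0177333, 120000 μs; sum = 120000 μs.
End-to-end = 120300 μs.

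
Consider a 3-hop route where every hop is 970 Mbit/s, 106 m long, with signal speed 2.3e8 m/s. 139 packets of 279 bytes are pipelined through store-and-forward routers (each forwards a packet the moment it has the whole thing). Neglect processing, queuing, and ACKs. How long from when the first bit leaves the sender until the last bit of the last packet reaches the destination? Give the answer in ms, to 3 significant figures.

Per-hop transmission t_tx = L/R = 2232/970000000 = 0.00230103 ms.
Per-hop propagation t_prop = 106/2.3e+08 = 0.00046087 ms.
Pipeline fill: first packet needs 3·t_tx to clear all hops; remaining 138 packets each add one t_tx.
Total = (3+139-1)·t_tx + 3·t_prop = 141·0.00230103 + 3·0.00046087 = 0.326 ms.

0.326 ms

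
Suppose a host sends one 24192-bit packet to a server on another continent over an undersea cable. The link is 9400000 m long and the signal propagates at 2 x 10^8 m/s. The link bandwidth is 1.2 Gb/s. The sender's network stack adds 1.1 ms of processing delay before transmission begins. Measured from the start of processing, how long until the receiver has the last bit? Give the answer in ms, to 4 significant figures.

48.12 ms

Transmission delay = L/R = 24192 / 1200000000 = 0.02016 ms.
Propagation delay = d/s = 9400000 m / 200000000 m/s = 47 ms.
Plus processing delay 1.1 ms = 1.1 ms.
Total = 48.12 ms.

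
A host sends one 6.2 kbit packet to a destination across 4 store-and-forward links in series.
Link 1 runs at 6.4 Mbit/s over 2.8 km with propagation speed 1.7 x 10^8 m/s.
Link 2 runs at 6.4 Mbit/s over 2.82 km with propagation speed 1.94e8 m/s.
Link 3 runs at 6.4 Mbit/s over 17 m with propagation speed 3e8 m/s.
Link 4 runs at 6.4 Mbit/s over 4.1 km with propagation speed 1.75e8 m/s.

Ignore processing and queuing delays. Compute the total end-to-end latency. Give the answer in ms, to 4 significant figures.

L = 6200 bits.
Transmission delay per hop = L/R = 6200/6400000 = 0.96875 ms; 4 hops → 3.875 ms.
Propagation delays (d/s per hop): 0.0164706, 0.0145361, 5.66667e-05, 0.0234286 ms; sum = 0.0544919 ms.
End-to-end = 3.929 ms.

3.929 ms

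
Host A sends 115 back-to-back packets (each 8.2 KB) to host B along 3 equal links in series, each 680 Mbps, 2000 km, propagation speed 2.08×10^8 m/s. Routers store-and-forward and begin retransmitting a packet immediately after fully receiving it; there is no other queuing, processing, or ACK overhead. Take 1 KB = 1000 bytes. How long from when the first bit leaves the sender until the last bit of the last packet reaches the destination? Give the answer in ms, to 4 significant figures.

Per-hop transmission t_tx = L/R = 65600/680000000 = 0.0964706 ms.
Per-hop propagation t_prop = 2000000/208000000 = 9.61538 ms.
Pipeline fill: first packet needs 3·t_tx to clear all hops; remaining 114 packets each add one t_tx.
Total = (3+115-1)·t_tx + 3·t_prop = 117·0.0964706 + 3·9.61538 = 40.13 ms.

40.13 ms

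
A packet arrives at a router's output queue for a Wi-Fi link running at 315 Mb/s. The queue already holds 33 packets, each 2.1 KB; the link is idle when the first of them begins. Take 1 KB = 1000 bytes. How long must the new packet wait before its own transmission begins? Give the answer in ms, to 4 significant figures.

Each queued packet: L/R = 16800/315000000 = 0.0533333 ms.
33 queued → 1.76 ms.
Queuing delay = 1.760 ms.

1.760 ms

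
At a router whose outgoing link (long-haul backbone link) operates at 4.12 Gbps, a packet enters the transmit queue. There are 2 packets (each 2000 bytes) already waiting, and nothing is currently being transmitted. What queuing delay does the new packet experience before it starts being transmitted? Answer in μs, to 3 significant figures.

7.77 μs

Each queued packet: L/R = 16000/4120000000 = 3.8835 μs.
2 queued → 7.76699 μs.
Queuing delay = 7.77 μs.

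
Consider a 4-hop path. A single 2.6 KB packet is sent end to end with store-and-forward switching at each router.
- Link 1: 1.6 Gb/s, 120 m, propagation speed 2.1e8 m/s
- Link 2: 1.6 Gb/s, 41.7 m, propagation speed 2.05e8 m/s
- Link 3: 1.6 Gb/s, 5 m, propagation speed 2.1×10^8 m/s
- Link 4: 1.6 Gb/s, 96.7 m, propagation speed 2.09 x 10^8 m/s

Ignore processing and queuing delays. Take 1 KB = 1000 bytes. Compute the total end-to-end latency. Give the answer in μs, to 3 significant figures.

53.3 μs

L = 20800 bits.
Transmission delay per hop = L/R = 20800/1600000000 = 13 μs; 4 hops → 52 μs.
Propagation delays (d/s per hop): 0.571429, 0.203415, 0.0238095, 0.462679 μs; sum = 1.26133 μs.
End-to-end = 53.3 μs.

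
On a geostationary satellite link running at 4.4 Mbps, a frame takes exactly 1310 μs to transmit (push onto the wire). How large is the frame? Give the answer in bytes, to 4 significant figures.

720.5 bytes

L = R × t_tx = 4400000 b/s × 0.00131 s = 5764 bits.
In bytes: 5764 / 8 = 720.5 bytes.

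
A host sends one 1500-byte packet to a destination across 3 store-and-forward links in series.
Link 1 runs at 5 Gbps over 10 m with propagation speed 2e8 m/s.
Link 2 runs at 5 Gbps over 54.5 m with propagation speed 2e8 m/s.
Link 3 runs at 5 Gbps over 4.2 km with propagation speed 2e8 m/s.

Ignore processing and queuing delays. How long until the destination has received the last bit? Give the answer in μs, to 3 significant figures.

28.5 μs

L = 1500 × 8 = 12000 bits.
Transmission delay per hop = L/R = 12000/5000000000 = 2.4 μs; 3 hops → 7.2 μs.
Propagation delays (d/s per hop): 0.05, 0.2725, 21 μs; sum = 21.3225 μs.
End-to-end = 28.5 μs.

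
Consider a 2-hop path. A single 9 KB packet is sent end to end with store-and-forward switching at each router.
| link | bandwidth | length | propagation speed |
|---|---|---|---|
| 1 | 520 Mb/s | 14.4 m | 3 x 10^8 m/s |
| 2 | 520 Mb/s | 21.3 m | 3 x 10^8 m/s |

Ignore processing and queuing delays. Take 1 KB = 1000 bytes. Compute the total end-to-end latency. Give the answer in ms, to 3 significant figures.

L = 72000 bits.
Transmission delay per hop = L/R = 72000/520000000 = 0.138462 ms; 2 hops → 0.276923 ms.
Propagation delays (d/s per hop): 4.8e-05, 7.1e-05 ms; sum = 0.000119 ms.
End-to-end = 0.277 ms.

0.277 ms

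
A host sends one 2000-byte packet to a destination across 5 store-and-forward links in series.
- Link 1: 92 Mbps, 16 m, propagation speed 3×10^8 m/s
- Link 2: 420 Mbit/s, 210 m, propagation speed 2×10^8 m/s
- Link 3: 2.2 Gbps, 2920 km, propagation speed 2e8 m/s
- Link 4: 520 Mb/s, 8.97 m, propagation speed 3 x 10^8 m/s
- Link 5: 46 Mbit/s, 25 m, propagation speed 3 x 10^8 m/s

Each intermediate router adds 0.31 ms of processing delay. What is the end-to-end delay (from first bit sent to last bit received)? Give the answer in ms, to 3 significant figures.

16.4 ms

L = 2000 × 8 = 16000 bits.
Transmission delays (L/R per hop): 0.173913, 0.0380952, 0.00727273, 0.0307692, 0.347826 ms; sum = 0.597876 ms.
Propagation delays (d/s per hop): 5.33333e-05, 0.00105, 14.6, 2.99e-05, 8.33333e-05 ms; sum = 14.6012 ms.
Processing at 4 router(s): 4 × 0.31 ms = 1.24 ms.
End-to-end = 16.4 ms.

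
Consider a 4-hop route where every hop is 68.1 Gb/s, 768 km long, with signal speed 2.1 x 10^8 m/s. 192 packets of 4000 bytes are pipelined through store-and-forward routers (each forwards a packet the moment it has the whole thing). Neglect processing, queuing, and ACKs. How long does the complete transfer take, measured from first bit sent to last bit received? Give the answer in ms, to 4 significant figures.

14.72 ms

Per-hop transmission t_tx = L/R = 32000/6.81e+10 = 0.000469897 ms.
Per-hop propagation t_prop = 768000/210000000 = 3.65714 ms.
Pipeline fill: first packet needs 4·t_tx to clear all hops; remaining 191 packets each add one t_tx.
Total = (4+192-1)·t_tx + 4·t_prop = 195·0.000469897 + 4·3.65714 = 14.72 ms.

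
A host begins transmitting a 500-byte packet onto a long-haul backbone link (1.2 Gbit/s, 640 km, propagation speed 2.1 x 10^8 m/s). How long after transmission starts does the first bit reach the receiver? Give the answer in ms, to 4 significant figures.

3.048 ms

First bit experiences only propagation delay: d/s = 640000/210000000 = 3.048 ms.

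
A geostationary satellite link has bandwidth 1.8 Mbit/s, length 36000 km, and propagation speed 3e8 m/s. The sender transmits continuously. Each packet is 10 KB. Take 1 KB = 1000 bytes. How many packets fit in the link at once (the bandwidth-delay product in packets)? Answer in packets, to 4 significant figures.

Propagation delay = 36000000 / 300000000 = 0.12 s.
BDP = R × t_prop = 1800000 × 0.12 = 216000 bits.
In packets of 80000 bits: 2.700 packets.

2.700 packets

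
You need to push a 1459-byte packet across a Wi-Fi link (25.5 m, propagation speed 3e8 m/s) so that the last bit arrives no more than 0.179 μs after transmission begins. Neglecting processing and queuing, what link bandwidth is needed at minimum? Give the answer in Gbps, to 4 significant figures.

L = 11672 bits.
Propagation delay = 25.5 / 300000000 = 0.085 μs.
Transmission budget = 0.179 − 0.085 = 0.094 μs.
R ≥ L / t_tx = 11672 bits / 9.4e-08 s = 124.2 Gbps.

124.2 Gbps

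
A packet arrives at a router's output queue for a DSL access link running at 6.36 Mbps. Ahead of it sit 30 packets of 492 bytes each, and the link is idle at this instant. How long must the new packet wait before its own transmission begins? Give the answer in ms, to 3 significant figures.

Each queued packet: L/R = 3936/6360000 = 0.618868 ms.
30 queued → 18.566 ms.
Queuing delay = 18.6 ms.

18.6 ms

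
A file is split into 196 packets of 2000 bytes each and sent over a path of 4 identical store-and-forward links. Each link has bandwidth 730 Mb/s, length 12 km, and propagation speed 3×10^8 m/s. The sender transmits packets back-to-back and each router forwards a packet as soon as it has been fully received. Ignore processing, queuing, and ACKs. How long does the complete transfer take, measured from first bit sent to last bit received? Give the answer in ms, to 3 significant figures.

4.52 ms

Per-hop transmission t_tx = L/R = 16000/730000000 = 0.0219178 ms.
Per-hop propagation t_prop = 12000/300000000 = 0.04 ms.
Pipeline fill: first packet needs 4·t_tx to clear all hops; remaining 195 packets each add one t_tx.
Total = (4+196-1)·t_tx + 4·t_prop = 199·0.0219178 + 4·0.04 = 4.52 ms.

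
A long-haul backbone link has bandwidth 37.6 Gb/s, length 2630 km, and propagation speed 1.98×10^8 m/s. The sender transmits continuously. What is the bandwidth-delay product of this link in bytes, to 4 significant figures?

Propagation delay = 2630000 / 198000000 = 0.0132828 s.
BDP = R × t_prop = 37600000000 × 0.0132828 = 499434000 bits.
In bytes: 499434000/8 = 62430000 bytes.

62430000 bytes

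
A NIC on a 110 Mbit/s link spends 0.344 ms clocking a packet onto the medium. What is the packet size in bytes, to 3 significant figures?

L = R × t_tx = 110000000 b/s × 0.000344 s = 37840 bits.
In bytes: 37840 / 8 = 4730 bytes.

4730 bytes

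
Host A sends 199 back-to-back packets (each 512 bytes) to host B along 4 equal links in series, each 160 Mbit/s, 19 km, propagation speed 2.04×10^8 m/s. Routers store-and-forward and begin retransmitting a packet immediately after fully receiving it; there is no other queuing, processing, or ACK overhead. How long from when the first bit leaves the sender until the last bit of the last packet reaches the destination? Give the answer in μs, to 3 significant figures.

5540 μs

Per-hop transmission t_tx = L/R = 4096/160000000 = 25.6 μs.
Per-hop propagation t_prop = 19000/204000000 = 93.1373 μs.
Pipeline fill: first packet needs 4·t_tx to clear all hops; remaining 198 packets each add one t_tx.
Total = (4+199-1)·t_tx + 4·t_prop = 202·25.6 + 4·93.1373 = 5540 μs.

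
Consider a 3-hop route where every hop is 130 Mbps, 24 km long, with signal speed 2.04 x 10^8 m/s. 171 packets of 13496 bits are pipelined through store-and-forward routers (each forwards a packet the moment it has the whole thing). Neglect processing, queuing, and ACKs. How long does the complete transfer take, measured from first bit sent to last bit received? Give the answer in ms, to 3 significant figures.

18.3 ms

Per-hop transmission t_tx = L/R = 13496/130000000 = 0.103815 ms.
Per-hop propagation t_prop = 24000/204000000 = 0.117647 ms.
Pipeline fill: first packet needs 3·t_tx to clear all hops; remaining 170 packets each add one t_tx.
Total = (3+171-1)·t_tx + 3·t_prop = 173·0.103815 + 3·0.117647 = 18.3 ms.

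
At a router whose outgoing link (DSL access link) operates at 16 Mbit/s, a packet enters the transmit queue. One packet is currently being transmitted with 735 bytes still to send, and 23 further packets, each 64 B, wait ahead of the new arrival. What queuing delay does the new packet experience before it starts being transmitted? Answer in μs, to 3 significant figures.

Each queued packet: L/R = 512/16000000 = 32 μs.
23 queued → 736 μs.
Plus remaining 5880 bits of current packet: 367.5 μs.
Queuing delay = 1100 μs.

1100 μs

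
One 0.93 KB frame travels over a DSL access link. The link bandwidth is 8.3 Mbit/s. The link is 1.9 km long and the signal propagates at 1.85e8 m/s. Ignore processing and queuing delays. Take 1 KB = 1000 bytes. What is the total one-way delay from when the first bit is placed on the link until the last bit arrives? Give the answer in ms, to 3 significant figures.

L = 7440 bits.
Transmission delay = L/R = 7440 / 8.3e+06 = 0.896386 ms.
Propagation delay = d/s = 1900 m / 185000000 m/s = 0.0102703 ms.
Total = 0.907 ms.

0.907 ms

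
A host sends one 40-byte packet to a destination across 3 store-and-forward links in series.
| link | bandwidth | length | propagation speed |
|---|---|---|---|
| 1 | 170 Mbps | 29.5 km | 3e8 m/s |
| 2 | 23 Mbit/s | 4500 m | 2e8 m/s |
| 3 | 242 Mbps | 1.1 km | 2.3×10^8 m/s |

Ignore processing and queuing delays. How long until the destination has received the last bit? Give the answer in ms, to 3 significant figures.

L = 40 × 8 = 320 bits.
Transmission delays (L/R per hop): 0.00188235, 0.013913, 0.00132231 ms; sum = 0.0171177 ms.
Propagation delays (d/s per hop): 0.0983333, 0.0225, 0.00478261 ms; sum = 0.125616 ms.
End-to-end = 0.143 ms.

0.143 ms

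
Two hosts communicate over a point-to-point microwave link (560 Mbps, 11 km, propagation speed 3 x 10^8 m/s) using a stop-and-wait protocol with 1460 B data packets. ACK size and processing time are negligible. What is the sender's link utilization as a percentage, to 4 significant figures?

22.14 %

t_tx = L/R = 11680/560000000 = 2.08571e-05 s.
t_prop = 11000/300000000 = 3.66667e-05 s; RTT = 7.33333e-05 s.
Cycle = t_tx + RTT = 9.41905e-05 s.
Utilization = t_tx / cycle = 2.08571e-05/9.41905e-05 = 22.14 %.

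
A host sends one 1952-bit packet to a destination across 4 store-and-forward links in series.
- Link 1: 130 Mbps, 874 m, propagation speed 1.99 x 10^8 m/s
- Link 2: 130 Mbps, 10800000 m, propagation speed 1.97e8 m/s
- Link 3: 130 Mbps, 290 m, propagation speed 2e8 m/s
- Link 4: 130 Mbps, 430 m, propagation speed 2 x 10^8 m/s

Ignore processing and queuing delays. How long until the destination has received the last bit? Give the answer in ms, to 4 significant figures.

Transmission delay per hop = L/R = 1952/130000000 = 0.0150154 ms; 4 hops → 0.0600615 ms.
Propagation delays (d/s per hop): 0.00439196, 54.8223, 0.00145, 0.00215 ms; sum = 54.8303 ms.
End-to-end = 54.89 ms.

54.89 ms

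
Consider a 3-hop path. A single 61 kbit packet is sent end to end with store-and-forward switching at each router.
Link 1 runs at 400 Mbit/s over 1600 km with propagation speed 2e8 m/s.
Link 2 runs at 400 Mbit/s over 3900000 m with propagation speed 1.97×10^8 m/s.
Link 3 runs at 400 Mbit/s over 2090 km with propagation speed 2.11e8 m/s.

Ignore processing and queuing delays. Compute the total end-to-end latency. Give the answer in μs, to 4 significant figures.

38160 μs

L = 61000 bits.
Transmission delay per hop = L/R = 61000/400000000 = 152.5 μs; 3 hops → 457.5 μs.
Propagation delays (d/s per hop): 8000, 19797, 9905.21 μs; sum = 37702.2 μs.
End-to-end = 38160 μs.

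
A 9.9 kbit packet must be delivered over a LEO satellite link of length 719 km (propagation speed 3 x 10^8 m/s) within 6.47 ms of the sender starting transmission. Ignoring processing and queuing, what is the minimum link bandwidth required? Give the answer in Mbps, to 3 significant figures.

2.43 Mbps

Propagation delay = 719000 / 300000000 = 2.39667 ms.
Transmission budget = 6.47 − 2.39667 = 4.07333 ms.
R ≥ L / t_tx = 9900 bits / 0.00407333 s = 2.43 Mbps.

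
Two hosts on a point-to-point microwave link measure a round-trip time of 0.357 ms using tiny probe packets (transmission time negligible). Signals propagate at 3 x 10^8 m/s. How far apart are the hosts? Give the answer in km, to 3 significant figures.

One-way propagation = RTT/2 = 0.1785 ms.
d = s × t = 300000000 × 0.0001785 = 53.6 km.

53.6 km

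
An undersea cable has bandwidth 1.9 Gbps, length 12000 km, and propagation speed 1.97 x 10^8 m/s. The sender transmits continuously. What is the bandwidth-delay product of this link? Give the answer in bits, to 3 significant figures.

116000000 bits

Propagation delay = 12000000 / 197000000 = 0.0609137 s.
BDP = R × t_prop = 1900000000 × 0.0609137 = 115736000 bits.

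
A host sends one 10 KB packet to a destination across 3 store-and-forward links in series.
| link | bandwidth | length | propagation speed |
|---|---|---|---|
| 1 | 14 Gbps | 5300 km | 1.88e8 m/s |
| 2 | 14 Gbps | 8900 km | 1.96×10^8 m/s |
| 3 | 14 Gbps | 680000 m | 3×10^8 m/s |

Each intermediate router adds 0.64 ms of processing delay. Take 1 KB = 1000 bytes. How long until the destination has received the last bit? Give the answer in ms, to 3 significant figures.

L = 80000 bits.
Transmission delay per hop = L/R = 80000/14000000000 = 0.00571429 ms; 3 hops → 0.0171429 ms.
Propagation delays (d/s per hop): 28.1915, 45.4082, 2.26667 ms; sum = 75.8663 ms.
Processing at 2 router(s): 2 × 0.64 ms = 1.28 ms.
End-to-end = 77.2 ms.

77.2 ms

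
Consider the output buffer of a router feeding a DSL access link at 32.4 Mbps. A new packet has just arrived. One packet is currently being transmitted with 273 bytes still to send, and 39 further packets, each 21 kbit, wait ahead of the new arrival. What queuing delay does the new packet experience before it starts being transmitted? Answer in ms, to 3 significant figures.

25.3 ms

Each queued packet: L/R = 21000/32400000 = 0.648148 ms.
39 queued → 25.2778 ms.
Plus remaining 2184 bits of current packet: 0.0674074 ms.
Queuing delay = 25.3 ms.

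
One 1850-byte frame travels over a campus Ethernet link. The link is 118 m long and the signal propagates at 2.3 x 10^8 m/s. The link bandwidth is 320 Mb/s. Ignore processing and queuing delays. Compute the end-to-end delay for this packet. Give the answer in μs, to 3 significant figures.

46.8 μs

L = 1850 × 8 = 14800 bits.
Transmission delay = L/R = 14800 / 320000000 = 46.25 μs.
Propagation delay = d/s = 118 m / 2.3e+08 m/s = 0.513043 μs.
Total = 46.8 μs.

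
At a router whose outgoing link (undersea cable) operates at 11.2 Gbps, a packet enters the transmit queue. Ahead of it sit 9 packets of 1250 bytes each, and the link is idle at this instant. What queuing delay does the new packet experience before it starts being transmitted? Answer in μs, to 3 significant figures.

Each queued packet: L/R = 10000/11200000000 = 0.892857 μs.
9 queued → 8.03571 μs.
Queuing delay = 8.04 μs.

8.04 μs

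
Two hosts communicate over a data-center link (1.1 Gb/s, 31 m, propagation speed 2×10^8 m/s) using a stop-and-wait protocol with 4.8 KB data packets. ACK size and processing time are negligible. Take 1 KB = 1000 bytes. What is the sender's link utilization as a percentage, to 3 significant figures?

t_tx = L/R = 38400/1100000000 = 3.49091e-05 s.
t_prop = 31/200000000 = 1.55e-07 s; RTT = 3.1e-07 s.
Cycle = t_tx + RTT = 3.52191e-05 s.
Utilization = t_tx / cycle = 3.49091e-05/3.52191e-05 = 99.1 %.

99.1 %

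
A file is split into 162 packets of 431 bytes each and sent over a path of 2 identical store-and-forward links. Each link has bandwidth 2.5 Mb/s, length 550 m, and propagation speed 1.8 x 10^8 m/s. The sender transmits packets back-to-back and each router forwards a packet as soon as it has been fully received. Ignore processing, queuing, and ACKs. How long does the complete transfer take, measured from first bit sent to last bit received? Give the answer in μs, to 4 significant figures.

224800 μs

Per-hop transmission t_tx = L/R = 3448/2500000 = 1379.2 μs.
Per-hop propagation t_prop = 550/180000000 = 3.05556 μs.
Pipeline fill: first packet needs 2·t_tx to clear all hops; remaining 161 packets each add one t_tx.
Total = (2+162-1)·t_tx + 2·t_prop = 163·1379.2 + 2·3.05556 = 224800 μs.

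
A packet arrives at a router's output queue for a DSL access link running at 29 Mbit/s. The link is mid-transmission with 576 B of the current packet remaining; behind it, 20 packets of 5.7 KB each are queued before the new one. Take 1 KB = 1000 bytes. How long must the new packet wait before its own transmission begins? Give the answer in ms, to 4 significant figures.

31.61 ms

Each queued packet: L/R = 45600/29000000 = 1.57241 ms.
20 queued → 31.4483 ms.
Plus remaining 4608 bits of current packet: 0.158897 ms.
Queuing delay = 31.61 ms.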